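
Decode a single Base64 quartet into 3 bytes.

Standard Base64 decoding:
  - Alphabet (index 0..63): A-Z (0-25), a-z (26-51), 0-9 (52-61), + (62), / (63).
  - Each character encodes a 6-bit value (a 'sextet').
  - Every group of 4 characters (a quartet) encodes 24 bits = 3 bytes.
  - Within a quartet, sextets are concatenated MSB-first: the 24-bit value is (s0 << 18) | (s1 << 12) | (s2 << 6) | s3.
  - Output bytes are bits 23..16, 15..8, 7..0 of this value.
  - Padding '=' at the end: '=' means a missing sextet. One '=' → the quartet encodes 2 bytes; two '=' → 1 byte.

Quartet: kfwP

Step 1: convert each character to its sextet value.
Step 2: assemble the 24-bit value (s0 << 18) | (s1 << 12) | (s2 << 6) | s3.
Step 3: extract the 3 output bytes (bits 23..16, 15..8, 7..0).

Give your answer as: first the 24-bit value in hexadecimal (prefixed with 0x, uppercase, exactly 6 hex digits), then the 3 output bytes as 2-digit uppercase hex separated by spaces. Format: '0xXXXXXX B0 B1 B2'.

Answer: 0x91FC0F 91 FC 0F

Derivation:
Sextets: k=36, f=31, w=48, P=15
24-bit: (36<<18) | (31<<12) | (48<<6) | 15
      = 0x900000 | 0x01F000 | 0x000C00 | 0x00000F
      = 0x91FC0F
Bytes: (v>>16)&0xFF=91, (v>>8)&0xFF=FC, v&0xFF=0F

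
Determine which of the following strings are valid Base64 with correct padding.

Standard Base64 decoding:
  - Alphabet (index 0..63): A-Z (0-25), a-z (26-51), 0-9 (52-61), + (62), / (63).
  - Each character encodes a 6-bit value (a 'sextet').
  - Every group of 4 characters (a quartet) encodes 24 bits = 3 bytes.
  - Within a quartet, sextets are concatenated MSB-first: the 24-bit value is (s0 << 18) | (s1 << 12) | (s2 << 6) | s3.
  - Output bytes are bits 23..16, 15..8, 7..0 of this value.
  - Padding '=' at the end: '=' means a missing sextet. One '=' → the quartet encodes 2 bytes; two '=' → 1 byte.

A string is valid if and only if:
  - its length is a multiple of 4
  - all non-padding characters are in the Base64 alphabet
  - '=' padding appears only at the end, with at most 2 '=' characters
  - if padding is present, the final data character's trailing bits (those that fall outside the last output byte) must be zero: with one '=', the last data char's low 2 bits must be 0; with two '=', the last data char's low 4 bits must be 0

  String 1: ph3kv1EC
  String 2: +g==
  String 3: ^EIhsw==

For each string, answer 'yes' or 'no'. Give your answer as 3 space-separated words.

String 1: 'ph3kv1EC' → valid
String 2: '+g==' → valid
String 3: '^EIhsw==' → invalid (bad char(s): ['^'])

Answer: yes yes no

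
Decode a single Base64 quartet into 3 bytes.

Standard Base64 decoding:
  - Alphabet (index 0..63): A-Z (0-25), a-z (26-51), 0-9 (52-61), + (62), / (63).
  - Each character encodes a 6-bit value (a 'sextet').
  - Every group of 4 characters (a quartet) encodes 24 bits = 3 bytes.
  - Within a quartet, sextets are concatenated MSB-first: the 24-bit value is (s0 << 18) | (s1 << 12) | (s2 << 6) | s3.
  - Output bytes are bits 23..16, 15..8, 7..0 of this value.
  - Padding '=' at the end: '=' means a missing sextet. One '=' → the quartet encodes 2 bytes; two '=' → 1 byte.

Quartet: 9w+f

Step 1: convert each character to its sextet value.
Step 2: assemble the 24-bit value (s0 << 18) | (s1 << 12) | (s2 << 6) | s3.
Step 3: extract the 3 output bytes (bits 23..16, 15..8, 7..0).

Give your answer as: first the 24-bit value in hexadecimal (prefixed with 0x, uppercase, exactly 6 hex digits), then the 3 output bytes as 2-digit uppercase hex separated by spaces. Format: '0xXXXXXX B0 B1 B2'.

Answer: 0xF70F9F F7 0F 9F

Derivation:
Sextets: 9=61, w=48, +=62, f=31
24-bit: (61<<18) | (48<<12) | (62<<6) | 31
      = 0xF40000 | 0x030000 | 0x000F80 | 0x00001F
      = 0xF70F9F
Bytes: (v>>16)&0xFF=F7, (v>>8)&0xFF=0F, v&0xFF=9F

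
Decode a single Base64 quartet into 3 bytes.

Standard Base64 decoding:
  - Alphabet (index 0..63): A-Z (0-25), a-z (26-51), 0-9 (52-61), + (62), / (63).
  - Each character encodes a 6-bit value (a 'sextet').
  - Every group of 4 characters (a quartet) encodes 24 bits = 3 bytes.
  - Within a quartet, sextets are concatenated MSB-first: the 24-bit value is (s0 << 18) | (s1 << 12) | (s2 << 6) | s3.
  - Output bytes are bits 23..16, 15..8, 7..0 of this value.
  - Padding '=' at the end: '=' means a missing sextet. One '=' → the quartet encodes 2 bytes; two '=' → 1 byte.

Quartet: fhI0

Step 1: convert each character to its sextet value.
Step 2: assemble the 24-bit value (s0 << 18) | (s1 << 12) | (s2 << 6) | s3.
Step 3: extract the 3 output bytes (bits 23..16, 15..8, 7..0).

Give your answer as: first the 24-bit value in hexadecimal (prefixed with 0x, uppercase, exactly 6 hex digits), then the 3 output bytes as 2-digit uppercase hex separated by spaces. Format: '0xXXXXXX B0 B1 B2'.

Answer: 0x7E1234 7E 12 34

Derivation:
Sextets: f=31, h=33, I=8, 0=52
24-bit: (31<<18) | (33<<12) | (8<<6) | 52
      = 0x7C0000 | 0x021000 | 0x000200 | 0x000034
      = 0x7E1234
Bytes: (v>>16)&0xFF=7E, (v>>8)&0xFF=12, v&0xFF=34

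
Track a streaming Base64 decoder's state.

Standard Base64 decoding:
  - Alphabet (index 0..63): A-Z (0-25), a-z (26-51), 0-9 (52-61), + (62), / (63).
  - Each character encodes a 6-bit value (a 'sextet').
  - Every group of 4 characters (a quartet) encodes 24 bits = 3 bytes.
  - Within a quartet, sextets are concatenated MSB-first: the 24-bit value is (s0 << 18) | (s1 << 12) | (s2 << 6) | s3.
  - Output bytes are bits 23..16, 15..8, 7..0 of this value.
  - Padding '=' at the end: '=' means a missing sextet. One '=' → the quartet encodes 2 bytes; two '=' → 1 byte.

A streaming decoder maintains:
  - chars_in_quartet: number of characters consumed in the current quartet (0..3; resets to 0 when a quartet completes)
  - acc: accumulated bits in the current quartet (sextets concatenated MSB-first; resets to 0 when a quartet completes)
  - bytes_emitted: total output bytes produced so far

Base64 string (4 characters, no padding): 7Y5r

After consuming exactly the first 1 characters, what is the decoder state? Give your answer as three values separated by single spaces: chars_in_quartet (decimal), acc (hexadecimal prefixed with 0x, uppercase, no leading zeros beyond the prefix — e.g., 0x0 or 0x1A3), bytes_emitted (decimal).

Answer: 1 0x3B 0

Derivation:
After char 0 ('7'=59): chars_in_quartet=1 acc=0x3B bytes_emitted=0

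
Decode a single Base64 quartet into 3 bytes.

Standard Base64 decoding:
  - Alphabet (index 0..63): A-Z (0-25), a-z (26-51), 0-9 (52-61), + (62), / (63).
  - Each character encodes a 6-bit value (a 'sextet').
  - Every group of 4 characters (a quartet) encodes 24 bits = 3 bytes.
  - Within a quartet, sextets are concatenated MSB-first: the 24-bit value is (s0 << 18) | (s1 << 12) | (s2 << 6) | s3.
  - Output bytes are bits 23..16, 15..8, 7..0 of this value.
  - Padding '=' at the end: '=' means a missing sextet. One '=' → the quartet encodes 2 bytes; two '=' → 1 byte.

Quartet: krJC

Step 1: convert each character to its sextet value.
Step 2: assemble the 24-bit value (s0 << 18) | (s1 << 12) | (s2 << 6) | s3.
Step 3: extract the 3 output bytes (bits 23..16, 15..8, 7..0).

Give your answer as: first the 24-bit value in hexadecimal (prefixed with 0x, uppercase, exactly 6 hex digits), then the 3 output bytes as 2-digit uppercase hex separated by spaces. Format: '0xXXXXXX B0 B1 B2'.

Sextets: k=36, r=43, J=9, C=2
24-bit: (36<<18) | (43<<12) | (9<<6) | 2
      = 0x900000 | 0x02B000 | 0x000240 | 0x000002
      = 0x92B242
Bytes: (v>>16)&0xFF=92, (v>>8)&0xFF=B2, v&0xFF=42

Answer: 0x92B242 92 B2 42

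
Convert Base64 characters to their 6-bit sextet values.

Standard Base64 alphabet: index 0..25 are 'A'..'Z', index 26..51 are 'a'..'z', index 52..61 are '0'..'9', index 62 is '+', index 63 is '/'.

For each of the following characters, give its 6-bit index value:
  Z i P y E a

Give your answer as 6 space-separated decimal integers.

Answer: 25 34 15 50 4 26

Derivation:
'Z': A..Z range, ord('Z') − ord('A') = 25
'i': a..z range, 26 + ord('i') − ord('a') = 34
'P': A..Z range, ord('P') − ord('A') = 15
'y': a..z range, 26 + ord('y') − ord('a') = 50
'E': A..Z range, ord('E') − ord('A') = 4
'a': a..z range, 26 + ord('a') − ord('a') = 26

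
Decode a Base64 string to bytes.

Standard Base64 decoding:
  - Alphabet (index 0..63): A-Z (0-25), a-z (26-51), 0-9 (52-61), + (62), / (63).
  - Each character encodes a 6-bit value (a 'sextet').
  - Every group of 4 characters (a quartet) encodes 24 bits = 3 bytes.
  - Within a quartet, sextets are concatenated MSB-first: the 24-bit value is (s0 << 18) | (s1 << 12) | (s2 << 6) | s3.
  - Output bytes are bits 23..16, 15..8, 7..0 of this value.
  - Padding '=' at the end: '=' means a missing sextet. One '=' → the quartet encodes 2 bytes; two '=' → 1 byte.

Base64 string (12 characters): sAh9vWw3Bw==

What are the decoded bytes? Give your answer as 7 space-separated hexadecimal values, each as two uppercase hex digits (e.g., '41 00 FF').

After char 0 ('s'=44): chars_in_quartet=1 acc=0x2C bytes_emitted=0
After char 1 ('A'=0): chars_in_quartet=2 acc=0xB00 bytes_emitted=0
After char 2 ('h'=33): chars_in_quartet=3 acc=0x2C021 bytes_emitted=0
After char 3 ('9'=61): chars_in_quartet=4 acc=0xB0087D -> emit B0 08 7D, reset; bytes_emitted=3
After char 4 ('v'=47): chars_in_quartet=1 acc=0x2F bytes_emitted=3
After char 5 ('W'=22): chars_in_quartet=2 acc=0xBD6 bytes_emitted=3
After char 6 ('w'=48): chars_in_quartet=3 acc=0x2F5B0 bytes_emitted=3
After char 7 ('3'=55): chars_in_quartet=4 acc=0xBD6C37 -> emit BD 6C 37, reset; bytes_emitted=6
After char 8 ('B'=1): chars_in_quartet=1 acc=0x1 bytes_emitted=6
After char 9 ('w'=48): chars_in_quartet=2 acc=0x70 bytes_emitted=6
Padding '==': partial quartet acc=0x70 -> emit 07; bytes_emitted=7

Answer: B0 08 7D BD 6C 37 07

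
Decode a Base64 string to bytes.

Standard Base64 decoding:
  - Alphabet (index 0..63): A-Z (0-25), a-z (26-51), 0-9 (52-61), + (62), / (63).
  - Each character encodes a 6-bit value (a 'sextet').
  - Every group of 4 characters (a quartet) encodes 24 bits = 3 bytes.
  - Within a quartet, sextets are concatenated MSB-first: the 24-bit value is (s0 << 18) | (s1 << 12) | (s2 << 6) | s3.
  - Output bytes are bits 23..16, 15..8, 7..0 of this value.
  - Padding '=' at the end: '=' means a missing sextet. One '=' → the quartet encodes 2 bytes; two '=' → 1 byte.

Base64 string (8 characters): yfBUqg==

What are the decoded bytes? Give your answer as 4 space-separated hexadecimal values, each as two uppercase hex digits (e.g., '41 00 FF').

Answer: C9 F0 54 AA

Derivation:
After char 0 ('y'=50): chars_in_quartet=1 acc=0x32 bytes_emitted=0
After char 1 ('f'=31): chars_in_quartet=2 acc=0xC9F bytes_emitted=0
After char 2 ('B'=1): chars_in_quartet=3 acc=0x327C1 bytes_emitted=0
After char 3 ('U'=20): chars_in_quartet=4 acc=0xC9F054 -> emit C9 F0 54, reset; bytes_emitted=3
After char 4 ('q'=42): chars_in_quartet=1 acc=0x2A bytes_emitted=3
After char 5 ('g'=32): chars_in_quartet=2 acc=0xAA0 bytes_emitted=3
Padding '==': partial quartet acc=0xAA0 -> emit AA; bytes_emitted=4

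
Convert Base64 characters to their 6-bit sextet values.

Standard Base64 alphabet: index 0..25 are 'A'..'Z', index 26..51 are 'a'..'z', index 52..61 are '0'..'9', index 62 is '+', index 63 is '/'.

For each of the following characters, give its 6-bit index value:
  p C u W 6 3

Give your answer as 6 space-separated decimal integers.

Answer: 41 2 46 22 58 55

Derivation:
'p': a..z range, 26 + ord('p') − ord('a') = 41
'C': A..Z range, ord('C') − ord('A') = 2
'u': a..z range, 26 + ord('u') − ord('a') = 46
'W': A..Z range, ord('W') − ord('A') = 22
'6': 0..9 range, 52 + ord('6') − ord('0') = 58
'3': 0..9 range, 52 + ord('3') − ord('0') = 55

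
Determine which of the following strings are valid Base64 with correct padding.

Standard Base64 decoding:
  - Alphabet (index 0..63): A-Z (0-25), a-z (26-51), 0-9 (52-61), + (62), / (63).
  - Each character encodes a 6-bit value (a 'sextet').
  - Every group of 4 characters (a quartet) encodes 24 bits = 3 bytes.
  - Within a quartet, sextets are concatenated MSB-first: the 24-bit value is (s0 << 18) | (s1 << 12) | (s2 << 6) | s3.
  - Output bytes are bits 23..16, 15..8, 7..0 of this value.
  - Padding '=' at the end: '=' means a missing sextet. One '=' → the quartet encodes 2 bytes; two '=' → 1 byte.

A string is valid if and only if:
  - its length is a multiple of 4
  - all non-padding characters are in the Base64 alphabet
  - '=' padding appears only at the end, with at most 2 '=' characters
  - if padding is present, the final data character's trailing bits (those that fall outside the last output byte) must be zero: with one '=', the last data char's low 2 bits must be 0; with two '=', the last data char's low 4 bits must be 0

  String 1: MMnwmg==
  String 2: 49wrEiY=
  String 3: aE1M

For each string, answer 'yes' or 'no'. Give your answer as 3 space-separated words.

String 1: 'MMnwmg==' → valid
String 2: '49wrEiY=' → valid
String 3: 'aE1M' → valid

Answer: yes yes yes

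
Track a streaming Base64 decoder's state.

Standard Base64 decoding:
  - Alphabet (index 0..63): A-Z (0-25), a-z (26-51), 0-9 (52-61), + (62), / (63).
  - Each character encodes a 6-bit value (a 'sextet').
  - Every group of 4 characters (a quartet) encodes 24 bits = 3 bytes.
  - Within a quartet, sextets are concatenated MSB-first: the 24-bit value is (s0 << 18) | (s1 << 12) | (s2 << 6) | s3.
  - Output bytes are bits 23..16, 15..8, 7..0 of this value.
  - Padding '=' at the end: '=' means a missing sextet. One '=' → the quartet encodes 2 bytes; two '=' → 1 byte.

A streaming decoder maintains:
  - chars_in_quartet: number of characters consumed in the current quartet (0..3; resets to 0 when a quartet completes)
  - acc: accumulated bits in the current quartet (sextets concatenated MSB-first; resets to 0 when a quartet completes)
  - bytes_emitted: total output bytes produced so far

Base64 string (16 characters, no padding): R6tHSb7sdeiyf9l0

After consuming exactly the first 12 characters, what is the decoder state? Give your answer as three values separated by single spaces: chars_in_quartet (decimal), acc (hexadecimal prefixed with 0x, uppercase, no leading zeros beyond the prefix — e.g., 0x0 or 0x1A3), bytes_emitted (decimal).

After char 0 ('R'=17): chars_in_quartet=1 acc=0x11 bytes_emitted=0
After char 1 ('6'=58): chars_in_quartet=2 acc=0x47A bytes_emitted=0
After char 2 ('t'=45): chars_in_quartet=3 acc=0x11EAD bytes_emitted=0
After char 3 ('H'=7): chars_in_quartet=4 acc=0x47AB47 -> emit 47 AB 47, reset; bytes_emitted=3
After char 4 ('S'=18): chars_in_quartet=1 acc=0x12 bytes_emitted=3
After char 5 ('b'=27): chars_in_quartet=2 acc=0x49B bytes_emitted=3
After char 6 ('7'=59): chars_in_quartet=3 acc=0x126FB bytes_emitted=3
After char 7 ('s'=44): chars_in_quartet=4 acc=0x49BEEC -> emit 49 BE EC, reset; bytes_emitted=6
After char 8 ('d'=29): chars_in_quartet=1 acc=0x1D bytes_emitted=6
After char 9 ('e'=30): chars_in_quartet=2 acc=0x75E bytes_emitted=6
After char 10 ('i'=34): chars_in_quartet=3 acc=0x1D7A2 bytes_emitted=6
After char 11 ('y'=50): chars_in_quartet=4 acc=0x75E8B2 -> emit 75 E8 B2, reset; bytes_emitted=9

Answer: 0 0x0 9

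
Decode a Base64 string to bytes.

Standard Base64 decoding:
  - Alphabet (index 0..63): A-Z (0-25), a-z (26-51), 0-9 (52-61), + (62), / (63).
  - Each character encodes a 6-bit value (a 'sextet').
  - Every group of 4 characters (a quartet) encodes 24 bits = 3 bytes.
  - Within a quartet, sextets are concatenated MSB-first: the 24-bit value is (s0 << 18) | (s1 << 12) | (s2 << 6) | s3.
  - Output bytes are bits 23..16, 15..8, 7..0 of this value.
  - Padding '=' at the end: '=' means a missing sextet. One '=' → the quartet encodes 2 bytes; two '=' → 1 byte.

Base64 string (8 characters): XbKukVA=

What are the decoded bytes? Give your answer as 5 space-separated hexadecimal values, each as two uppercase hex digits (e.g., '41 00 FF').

Answer: 5D B2 AE 91 50

Derivation:
After char 0 ('X'=23): chars_in_quartet=1 acc=0x17 bytes_emitted=0
After char 1 ('b'=27): chars_in_quartet=2 acc=0x5DB bytes_emitted=0
After char 2 ('K'=10): chars_in_quartet=3 acc=0x176CA bytes_emitted=0
After char 3 ('u'=46): chars_in_quartet=4 acc=0x5DB2AE -> emit 5D B2 AE, reset; bytes_emitted=3
After char 4 ('k'=36): chars_in_quartet=1 acc=0x24 bytes_emitted=3
After char 5 ('V'=21): chars_in_quartet=2 acc=0x915 bytes_emitted=3
After char 6 ('A'=0): chars_in_quartet=3 acc=0x24540 bytes_emitted=3
Padding '=': partial quartet acc=0x24540 -> emit 91 50; bytes_emitted=5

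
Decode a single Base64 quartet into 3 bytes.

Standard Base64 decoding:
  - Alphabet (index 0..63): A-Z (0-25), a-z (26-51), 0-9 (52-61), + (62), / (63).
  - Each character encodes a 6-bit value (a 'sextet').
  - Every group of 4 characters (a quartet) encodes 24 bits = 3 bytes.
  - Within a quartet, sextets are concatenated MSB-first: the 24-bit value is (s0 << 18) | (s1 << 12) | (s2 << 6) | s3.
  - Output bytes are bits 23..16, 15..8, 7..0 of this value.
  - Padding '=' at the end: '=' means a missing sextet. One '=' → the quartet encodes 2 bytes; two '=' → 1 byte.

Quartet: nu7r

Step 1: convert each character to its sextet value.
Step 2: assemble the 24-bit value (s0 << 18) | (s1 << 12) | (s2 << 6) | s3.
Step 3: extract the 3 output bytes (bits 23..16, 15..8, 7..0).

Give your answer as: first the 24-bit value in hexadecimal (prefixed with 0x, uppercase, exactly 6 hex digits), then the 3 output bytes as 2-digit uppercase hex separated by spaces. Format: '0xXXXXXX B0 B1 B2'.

Answer: 0x9EEEEB 9E EE EB

Derivation:
Sextets: n=39, u=46, 7=59, r=43
24-bit: (39<<18) | (46<<12) | (59<<6) | 43
      = 0x9C0000 | 0x02E000 | 0x000EC0 | 0x00002B
      = 0x9EEEEB
Bytes: (v>>16)&0xFF=9E, (v>>8)&0xFF=EE, v&0xFF=EB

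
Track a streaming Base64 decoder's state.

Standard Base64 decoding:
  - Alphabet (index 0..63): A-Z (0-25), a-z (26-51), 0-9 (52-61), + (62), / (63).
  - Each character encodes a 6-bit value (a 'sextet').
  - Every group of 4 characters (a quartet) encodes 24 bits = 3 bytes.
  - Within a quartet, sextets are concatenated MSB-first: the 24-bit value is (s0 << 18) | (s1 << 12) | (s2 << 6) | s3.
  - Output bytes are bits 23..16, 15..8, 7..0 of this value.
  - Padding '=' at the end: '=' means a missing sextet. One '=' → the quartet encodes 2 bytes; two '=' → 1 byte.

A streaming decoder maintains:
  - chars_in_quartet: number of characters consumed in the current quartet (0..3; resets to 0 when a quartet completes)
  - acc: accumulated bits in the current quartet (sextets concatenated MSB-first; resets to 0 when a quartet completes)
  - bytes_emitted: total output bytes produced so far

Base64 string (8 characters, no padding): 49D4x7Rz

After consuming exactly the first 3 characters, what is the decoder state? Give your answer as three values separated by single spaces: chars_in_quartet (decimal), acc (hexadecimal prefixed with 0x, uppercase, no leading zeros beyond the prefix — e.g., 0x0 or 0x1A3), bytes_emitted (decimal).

After char 0 ('4'=56): chars_in_quartet=1 acc=0x38 bytes_emitted=0
After char 1 ('9'=61): chars_in_quartet=2 acc=0xE3D bytes_emitted=0
After char 2 ('D'=3): chars_in_quartet=3 acc=0x38F43 bytes_emitted=0

Answer: 3 0x38F43 0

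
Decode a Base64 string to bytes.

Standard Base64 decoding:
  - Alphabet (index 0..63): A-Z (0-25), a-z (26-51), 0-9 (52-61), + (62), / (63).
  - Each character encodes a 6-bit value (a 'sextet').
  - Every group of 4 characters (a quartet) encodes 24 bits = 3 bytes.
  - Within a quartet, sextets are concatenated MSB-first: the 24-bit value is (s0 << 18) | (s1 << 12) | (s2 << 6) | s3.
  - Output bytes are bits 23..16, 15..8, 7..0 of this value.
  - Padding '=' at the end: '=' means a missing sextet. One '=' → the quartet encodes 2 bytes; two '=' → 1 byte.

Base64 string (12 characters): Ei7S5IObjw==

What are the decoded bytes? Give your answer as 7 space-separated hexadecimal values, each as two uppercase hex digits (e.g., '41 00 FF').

After char 0 ('E'=4): chars_in_quartet=1 acc=0x4 bytes_emitted=0
After char 1 ('i'=34): chars_in_quartet=2 acc=0x122 bytes_emitted=0
After char 2 ('7'=59): chars_in_quartet=3 acc=0x48BB bytes_emitted=0
After char 3 ('S'=18): chars_in_quartet=4 acc=0x122ED2 -> emit 12 2E D2, reset; bytes_emitted=3
After char 4 ('5'=57): chars_in_quartet=1 acc=0x39 bytes_emitted=3
After char 5 ('I'=8): chars_in_quartet=2 acc=0xE48 bytes_emitted=3
After char 6 ('O'=14): chars_in_quartet=3 acc=0x3920E bytes_emitted=3
After char 7 ('b'=27): chars_in_quartet=4 acc=0xE4839B -> emit E4 83 9B, reset; bytes_emitted=6
After char 8 ('j'=35): chars_in_quartet=1 acc=0x23 bytes_emitted=6
After char 9 ('w'=48): chars_in_quartet=2 acc=0x8F0 bytes_emitted=6
Padding '==': partial quartet acc=0x8F0 -> emit 8F; bytes_emitted=7

Answer: 12 2E D2 E4 83 9B 8F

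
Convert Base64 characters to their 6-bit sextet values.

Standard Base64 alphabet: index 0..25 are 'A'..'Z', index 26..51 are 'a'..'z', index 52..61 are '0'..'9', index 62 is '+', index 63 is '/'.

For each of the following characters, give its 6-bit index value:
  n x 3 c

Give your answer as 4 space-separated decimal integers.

Answer: 39 49 55 28

Derivation:
'n': a..z range, 26 + ord('n') − ord('a') = 39
'x': a..z range, 26 + ord('x') − ord('a') = 49
'3': 0..9 range, 52 + ord('3') − ord('0') = 55
'c': a..z range, 26 + ord('c') − ord('a') = 28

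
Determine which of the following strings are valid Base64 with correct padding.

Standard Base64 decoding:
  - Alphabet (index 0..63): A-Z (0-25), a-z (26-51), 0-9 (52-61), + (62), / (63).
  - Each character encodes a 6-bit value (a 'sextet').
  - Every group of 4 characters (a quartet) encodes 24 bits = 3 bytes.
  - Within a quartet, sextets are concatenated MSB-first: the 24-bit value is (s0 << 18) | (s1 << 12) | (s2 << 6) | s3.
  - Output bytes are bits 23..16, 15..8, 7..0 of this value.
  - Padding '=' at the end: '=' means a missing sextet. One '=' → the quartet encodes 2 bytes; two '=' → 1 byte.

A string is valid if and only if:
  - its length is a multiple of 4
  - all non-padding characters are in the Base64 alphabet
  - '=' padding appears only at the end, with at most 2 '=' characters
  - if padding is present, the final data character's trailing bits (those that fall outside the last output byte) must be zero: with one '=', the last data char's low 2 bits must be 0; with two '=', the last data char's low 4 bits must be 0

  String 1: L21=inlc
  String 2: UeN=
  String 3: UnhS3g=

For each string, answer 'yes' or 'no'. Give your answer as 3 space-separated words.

String 1: 'L21=inlc' → invalid (bad char(s): ['=']; '=' in middle)
String 2: 'UeN=' → invalid (bad trailing bits)
String 3: 'UnhS3g=' → invalid (len=7 not mult of 4)

Answer: no no no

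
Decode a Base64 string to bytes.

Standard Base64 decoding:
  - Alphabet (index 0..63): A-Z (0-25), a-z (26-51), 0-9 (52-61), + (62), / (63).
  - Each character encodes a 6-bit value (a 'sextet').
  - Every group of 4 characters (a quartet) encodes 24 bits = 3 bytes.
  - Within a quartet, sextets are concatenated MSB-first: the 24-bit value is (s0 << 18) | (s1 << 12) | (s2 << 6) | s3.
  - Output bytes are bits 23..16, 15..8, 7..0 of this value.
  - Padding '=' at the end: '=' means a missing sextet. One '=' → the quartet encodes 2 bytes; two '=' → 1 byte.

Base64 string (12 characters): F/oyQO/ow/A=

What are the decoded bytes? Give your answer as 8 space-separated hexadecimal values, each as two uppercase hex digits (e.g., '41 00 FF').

After char 0 ('F'=5): chars_in_quartet=1 acc=0x5 bytes_emitted=0
After char 1 ('/'=63): chars_in_quartet=2 acc=0x17F bytes_emitted=0
After char 2 ('o'=40): chars_in_quartet=3 acc=0x5FE8 bytes_emitted=0
After char 3 ('y'=50): chars_in_quartet=4 acc=0x17FA32 -> emit 17 FA 32, reset; bytes_emitted=3
After char 4 ('Q'=16): chars_in_quartet=1 acc=0x10 bytes_emitted=3
After char 5 ('O'=14): chars_in_quartet=2 acc=0x40E bytes_emitted=3
After char 6 ('/'=63): chars_in_quartet=3 acc=0x103BF bytes_emitted=3
After char 7 ('o'=40): chars_in_quartet=4 acc=0x40EFE8 -> emit 40 EF E8, reset; bytes_emitted=6
After char 8 ('w'=48): chars_in_quartet=1 acc=0x30 bytes_emitted=6
After char 9 ('/'=63): chars_in_quartet=2 acc=0xC3F bytes_emitted=6
After char 10 ('A'=0): chars_in_quartet=3 acc=0x30FC0 bytes_emitted=6
Padding '=': partial quartet acc=0x30FC0 -> emit C3 F0; bytes_emitted=8

Answer: 17 FA 32 40 EF E8 C3 F0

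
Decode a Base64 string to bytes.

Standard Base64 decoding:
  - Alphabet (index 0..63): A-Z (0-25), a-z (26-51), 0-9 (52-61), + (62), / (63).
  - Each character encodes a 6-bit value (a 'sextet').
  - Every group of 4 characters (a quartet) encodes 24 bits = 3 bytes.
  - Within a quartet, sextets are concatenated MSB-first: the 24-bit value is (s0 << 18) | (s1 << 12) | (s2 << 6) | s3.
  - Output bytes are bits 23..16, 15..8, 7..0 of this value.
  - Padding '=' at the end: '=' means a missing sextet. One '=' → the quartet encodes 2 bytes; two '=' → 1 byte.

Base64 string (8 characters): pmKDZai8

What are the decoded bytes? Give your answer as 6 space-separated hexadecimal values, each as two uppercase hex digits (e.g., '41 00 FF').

Answer: A6 62 83 65 A8 BC

Derivation:
After char 0 ('p'=41): chars_in_quartet=1 acc=0x29 bytes_emitted=0
After char 1 ('m'=38): chars_in_quartet=2 acc=0xA66 bytes_emitted=0
After char 2 ('K'=10): chars_in_quartet=3 acc=0x2998A bytes_emitted=0
After char 3 ('D'=3): chars_in_quartet=4 acc=0xA66283 -> emit A6 62 83, reset; bytes_emitted=3
After char 4 ('Z'=25): chars_in_quartet=1 acc=0x19 bytes_emitted=3
After char 5 ('a'=26): chars_in_quartet=2 acc=0x65A bytes_emitted=3
After char 6 ('i'=34): chars_in_quartet=3 acc=0x196A2 bytes_emitted=3
After char 7 ('8'=60): chars_in_quartet=4 acc=0x65A8BC -> emit 65 A8 BC, reset; bytes_emitted=6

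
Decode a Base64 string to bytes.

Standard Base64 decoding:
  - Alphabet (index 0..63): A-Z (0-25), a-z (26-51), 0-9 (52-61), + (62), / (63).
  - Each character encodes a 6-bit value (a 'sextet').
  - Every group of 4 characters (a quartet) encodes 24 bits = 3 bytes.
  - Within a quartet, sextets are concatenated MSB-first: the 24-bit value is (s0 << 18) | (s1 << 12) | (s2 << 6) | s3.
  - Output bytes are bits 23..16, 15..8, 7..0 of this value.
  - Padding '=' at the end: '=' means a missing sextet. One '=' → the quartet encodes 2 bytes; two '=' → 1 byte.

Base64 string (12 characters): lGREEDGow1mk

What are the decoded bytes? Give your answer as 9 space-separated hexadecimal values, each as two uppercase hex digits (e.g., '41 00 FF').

Answer: 94 64 44 10 31 A8 C3 59 A4

Derivation:
After char 0 ('l'=37): chars_in_quartet=1 acc=0x25 bytes_emitted=0
After char 1 ('G'=6): chars_in_quartet=2 acc=0x946 bytes_emitted=0
After char 2 ('R'=17): chars_in_quartet=3 acc=0x25191 bytes_emitted=0
After char 3 ('E'=4): chars_in_quartet=4 acc=0x946444 -> emit 94 64 44, reset; bytes_emitted=3
After char 4 ('E'=4): chars_in_quartet=1 acc=0x4 bytes_emitted=3
After char 5 ('D'=3): chars_in_quartet=2 acc=0x103 bytes_emitted=3
After char 6 ('G'=6): chars_in_quartet=3 acc=0x40C6 bytes_emitted=3
After char 7 ('o'=40): chars_in_quartet=4 acc=0x1031A8 -> emit 10 31 A8, reset; bytes_emitted=6
After char 8 ('w'=48): chars_in_quartet=1 acc=0x30 bytes_emitted=6
After char 9 ('1'=53): chars_in_quartet=2 acc=0xC35 bytes_emitted=6
After char 10 ('m'=38): chars_in_quartet=3 acc=0x30D66 bytes_emitted=6
After char 11 ('k'=36): chars_in_quartet=4 acc=0xC359A4 -> emit C3 59 A4, reset; bytes_emitted=9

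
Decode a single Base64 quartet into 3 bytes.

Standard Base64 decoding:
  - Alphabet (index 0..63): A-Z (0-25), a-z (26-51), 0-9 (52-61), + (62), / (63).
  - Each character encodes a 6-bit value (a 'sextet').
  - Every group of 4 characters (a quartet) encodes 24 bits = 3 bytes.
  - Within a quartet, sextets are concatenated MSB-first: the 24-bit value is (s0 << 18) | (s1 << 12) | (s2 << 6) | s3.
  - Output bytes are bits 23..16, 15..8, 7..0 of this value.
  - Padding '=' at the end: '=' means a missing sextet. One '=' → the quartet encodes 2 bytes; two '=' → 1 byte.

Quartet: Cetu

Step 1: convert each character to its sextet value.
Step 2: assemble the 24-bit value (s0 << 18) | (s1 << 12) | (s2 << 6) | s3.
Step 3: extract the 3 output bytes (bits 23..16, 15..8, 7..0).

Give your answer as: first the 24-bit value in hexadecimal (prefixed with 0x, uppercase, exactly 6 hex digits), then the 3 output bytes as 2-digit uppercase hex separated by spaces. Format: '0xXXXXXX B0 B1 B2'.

Sextets: C=2, e=30, t=45, u=46
24-bit: (2<<18) | (30<<12) | (45<<6) | 46
      = 0x080000 | 0x01E000 | 0x000B40 | 0x00002E
      = 0x09EB6E
Bytes: (v>>16)&0xFF=09, (v>>8)&0xFF=EB, v&0xFF=6E

Answer: 0x09EB6E 09 EB 6E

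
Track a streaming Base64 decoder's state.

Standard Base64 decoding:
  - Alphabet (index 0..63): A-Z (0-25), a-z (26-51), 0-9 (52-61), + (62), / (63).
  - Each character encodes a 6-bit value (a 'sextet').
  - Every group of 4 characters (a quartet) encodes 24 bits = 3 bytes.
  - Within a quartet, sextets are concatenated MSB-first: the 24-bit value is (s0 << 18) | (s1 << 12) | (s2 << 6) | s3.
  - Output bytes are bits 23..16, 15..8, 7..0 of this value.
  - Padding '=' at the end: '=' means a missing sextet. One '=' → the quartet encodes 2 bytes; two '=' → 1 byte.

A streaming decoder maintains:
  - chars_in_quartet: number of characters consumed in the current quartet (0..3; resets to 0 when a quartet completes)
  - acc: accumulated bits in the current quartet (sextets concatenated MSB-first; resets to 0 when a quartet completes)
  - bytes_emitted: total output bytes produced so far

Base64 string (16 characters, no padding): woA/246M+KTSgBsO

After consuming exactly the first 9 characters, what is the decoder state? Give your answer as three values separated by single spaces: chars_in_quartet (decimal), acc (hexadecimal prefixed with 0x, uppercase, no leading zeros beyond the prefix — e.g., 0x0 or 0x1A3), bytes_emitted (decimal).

After char 0 ('w'=48): chars_in_quartet=1 acc=0x30 bytes_emitted=0
After char 1 ('o'=40): chars_in_quartet=2 acc=0xC28 bytes_emitted=0
After char 2 ('A'=0): chars_in_quartet=3 acc=0x30A00 bytes_emitted=0
After char 3 ('/'=63): chars_in_quartet=4 acc=0xC2803F -> emit C2 80 3F, reset; bytes_emitted=3
After char 4 ('2'=54): chars_in_quartet=1 acc=0x36 bytes_emitted=3
After char 5 ('4'=56): chars_in_quartet=2 acc=0xDB8 bytes_emitted=3
After char 6 ('6'=58): chars_in_quartet=3 acc=0x36E3A bytes_emitted=3
After char 7 ('M'=12): chars_in_quartet=4 acc=0xDB8E8C -> emit DB 8E 8C, reset; bytes_emitted=6
After char 8 ('+'=62): chars_in_quartet=1 acc=0x3E bytes_emitted=6

Answer: 1 0x3E 6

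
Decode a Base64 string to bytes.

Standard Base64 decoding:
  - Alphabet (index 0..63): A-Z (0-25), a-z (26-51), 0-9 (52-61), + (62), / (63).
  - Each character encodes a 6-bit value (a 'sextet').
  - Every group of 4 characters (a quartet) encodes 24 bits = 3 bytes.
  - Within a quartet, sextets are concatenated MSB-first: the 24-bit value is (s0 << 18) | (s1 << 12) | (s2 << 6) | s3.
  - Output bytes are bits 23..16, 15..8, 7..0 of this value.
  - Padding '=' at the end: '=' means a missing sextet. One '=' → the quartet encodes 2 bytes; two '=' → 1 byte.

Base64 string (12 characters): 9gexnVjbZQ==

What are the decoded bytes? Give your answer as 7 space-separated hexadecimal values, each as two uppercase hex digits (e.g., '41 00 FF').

After char 0 ('9'=61): chars_in_quartet=1 acc=0x3D bytes_emitted=0
After char 1 ('g'=32): chars_in_quartet=2 acc=0xF60 bytes_emitted=0
After char 2 ('e'=30): chars_in_quartet=3 acc=0x3D81E bytes_emitted=0
After char 3 ('x'=49): chars_in_quartet=4 acc=0xF607B1 -> emit F6 07 B1, reset; bytes_emitted=3
After char 4 ('n'=39): chars_in_quartet=1 acc=0x27 bytes_emitted=3
After char 5 ('V'=21): chars_in_quartet=2 acc=0x9D5 bytes_emitted=3
After char 6 ('j'=35): chars_in_quartet=3 acc=0x27563 bytes_emitted=3
After char 7 ('b'=27): chars_in_quartet=4 acc=0x9D58DB -> emit 9D 58 DB, reset; bytes_emitted=6
After char 8 ('Z'=25): chars_in_quartet=1 acc=0x19 bytes_emitted=6
After char 9 ('Q'=16): chars_in_quartet=2 acc=0x650 bytes_emitted=6
Padding '==': partial quartet acc=0x650 -> emit 65; bytes_emitted=7

Answer: F6 07 B1 9D 58 DB 65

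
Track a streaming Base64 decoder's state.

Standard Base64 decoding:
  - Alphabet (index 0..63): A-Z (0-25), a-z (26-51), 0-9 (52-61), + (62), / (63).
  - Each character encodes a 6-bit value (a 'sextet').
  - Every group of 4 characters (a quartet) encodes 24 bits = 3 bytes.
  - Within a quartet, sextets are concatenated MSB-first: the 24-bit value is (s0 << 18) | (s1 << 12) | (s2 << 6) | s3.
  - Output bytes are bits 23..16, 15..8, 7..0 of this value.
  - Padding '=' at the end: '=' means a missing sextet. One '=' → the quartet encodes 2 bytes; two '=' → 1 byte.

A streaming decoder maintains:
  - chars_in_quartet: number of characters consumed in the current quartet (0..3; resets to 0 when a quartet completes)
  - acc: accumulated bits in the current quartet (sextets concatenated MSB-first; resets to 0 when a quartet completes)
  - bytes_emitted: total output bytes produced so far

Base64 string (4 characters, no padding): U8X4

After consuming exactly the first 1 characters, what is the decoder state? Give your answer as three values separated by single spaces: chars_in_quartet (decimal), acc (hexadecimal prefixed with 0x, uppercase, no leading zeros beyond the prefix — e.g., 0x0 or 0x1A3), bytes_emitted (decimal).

Answer: 1 0x14 0

Derivation:
After char 0 ('U'=20): chars_in_quartet=1 acc=0x14 bytes_emitted=0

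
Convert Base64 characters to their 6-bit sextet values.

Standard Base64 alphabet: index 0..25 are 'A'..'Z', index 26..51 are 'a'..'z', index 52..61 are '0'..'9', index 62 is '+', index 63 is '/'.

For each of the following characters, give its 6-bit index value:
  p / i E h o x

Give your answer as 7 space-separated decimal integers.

Answer: 41 63 34 4 33 40 49

Derivation:
'p': a..z range, 26 + ord('p') − ord('a') = 41
'/': index 63
'i': a..z range, 26 + ord('i') − ord('a') = 34
'E': A..Z range, ord('E') − ord('A') = 4
'h': a..z range, 26 + ord('h') − ord('a') = 33
'o': a..z range, 26 + ord('o') − ord('a') = 40
'x': a..z range, 26 + ord('x') − ord('a') = 49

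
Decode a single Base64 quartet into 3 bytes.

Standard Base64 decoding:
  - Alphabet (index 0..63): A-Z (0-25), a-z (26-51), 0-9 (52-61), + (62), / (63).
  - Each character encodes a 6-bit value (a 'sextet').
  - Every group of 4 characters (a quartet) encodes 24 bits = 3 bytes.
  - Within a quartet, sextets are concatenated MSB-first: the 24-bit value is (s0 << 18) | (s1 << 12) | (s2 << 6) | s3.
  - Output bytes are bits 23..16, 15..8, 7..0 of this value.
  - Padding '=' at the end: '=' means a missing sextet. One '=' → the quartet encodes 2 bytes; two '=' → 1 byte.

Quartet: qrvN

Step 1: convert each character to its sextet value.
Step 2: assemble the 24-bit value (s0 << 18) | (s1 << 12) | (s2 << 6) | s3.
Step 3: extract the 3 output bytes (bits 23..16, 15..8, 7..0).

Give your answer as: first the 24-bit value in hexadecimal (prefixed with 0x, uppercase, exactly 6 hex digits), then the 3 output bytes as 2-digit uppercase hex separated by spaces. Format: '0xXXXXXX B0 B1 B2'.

Answer: 0xAABBCD AA BB CD

Derivation:
Sextets: q=42, r=43, v=47, N=13
24-bit: (42<<18) | (43<<12) | (47<<6) | 13
      = 0xA80000 | 0x02B000 | 0x000BC0 | 0x00000D
      = 0xAABBCD
Bytes: (v>>16)&0xFF=AA, (v>>8)&0xFF=BB, v&0xFF=CD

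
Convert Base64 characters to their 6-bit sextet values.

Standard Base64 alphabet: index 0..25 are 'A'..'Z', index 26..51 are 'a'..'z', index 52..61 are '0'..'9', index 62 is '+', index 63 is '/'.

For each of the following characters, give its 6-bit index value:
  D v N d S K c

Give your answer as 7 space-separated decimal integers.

Answer: 3 47 13 29 18 10 28

Derivation:
'D': A..Z range, ord('D') − ord('A') = 3
'v': a..z range, 26 + ord('v') − ord('a') = 47
'N': A..Z range, ord('N') − ord('A') = 13
'd': a..z range, 26 + ord('d') − ord('a') = 29
'S': A..Z range, ord('S') − ord('A') = 18
'K': A..Z range, ord('K') − ord('A') = 10
'c': a..z range, 26 + ord('c') − ord('a') = 28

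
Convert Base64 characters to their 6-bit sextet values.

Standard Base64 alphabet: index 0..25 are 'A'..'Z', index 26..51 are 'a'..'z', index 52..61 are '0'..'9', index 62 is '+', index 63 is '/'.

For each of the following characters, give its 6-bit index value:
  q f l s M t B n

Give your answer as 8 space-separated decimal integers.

'q': a..z range, 26 + ord('q') − ord('a') = 42
'f': a..z range, 26 + ord('f') − ord('a') = 31
'l': a..z range, 26 + ord('l') − ord('a') = 37
's': a..z range, 26 + ord('s') − ord('a') = 44
'M': A..Z range, ord('M') − ord('A') = 12
't': a..z range, 26 + ord('t') − ord('a') = 45
'B': A..Z range, ord('B') − ord('A') = 1
'n': a..z range, 26 + ord('n') − ord('a') = 39

Answer: 42 31 37 44 12 45 1 39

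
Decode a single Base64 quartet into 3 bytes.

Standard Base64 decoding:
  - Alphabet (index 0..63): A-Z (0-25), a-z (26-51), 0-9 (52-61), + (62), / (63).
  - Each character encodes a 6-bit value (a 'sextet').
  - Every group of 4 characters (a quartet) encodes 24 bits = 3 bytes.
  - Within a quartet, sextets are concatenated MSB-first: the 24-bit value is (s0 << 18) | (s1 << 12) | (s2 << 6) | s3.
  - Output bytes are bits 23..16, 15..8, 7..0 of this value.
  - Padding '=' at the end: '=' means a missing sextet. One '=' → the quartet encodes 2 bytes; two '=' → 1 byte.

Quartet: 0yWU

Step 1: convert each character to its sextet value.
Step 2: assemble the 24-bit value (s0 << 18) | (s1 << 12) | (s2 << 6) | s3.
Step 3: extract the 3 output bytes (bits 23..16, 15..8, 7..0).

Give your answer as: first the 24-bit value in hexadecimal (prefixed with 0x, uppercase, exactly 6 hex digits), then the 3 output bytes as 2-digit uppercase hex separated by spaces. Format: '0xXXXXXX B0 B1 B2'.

Sextets: 0=52, y=50, W=22, U=20
24-bit: (52<<18) | (50<<12) | (22<<6) | 20
      = 0xD00000 | 0x032000 | 0x000580 | 0x000014
      = 0xD32594
Bytes: (v>>16)&0xFF=D3, (v>>8)&0xFF=25, v&0xFF=94

Answer: 0xD32594 D3 25 94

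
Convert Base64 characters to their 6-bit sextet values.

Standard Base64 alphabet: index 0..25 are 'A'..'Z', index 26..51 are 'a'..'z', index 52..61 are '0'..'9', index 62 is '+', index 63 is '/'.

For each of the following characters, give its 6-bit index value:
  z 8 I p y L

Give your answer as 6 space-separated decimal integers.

Answer: 51 60 8 41 50 11

Derivation:
'z': a..z range, 26 + ord('z') − ord('a') = 51
'8': 0..9 range, 52 + ord('8') − ord('0') = 60
'I': A..Z range, ord('I') − ord('A') = 8
'p': a..z range, 26 + ord('p') − ord('a') = 41
'y': a..z range, 26 + ord('y') − ord('a') = 50
'L': A..Z range, ord('L') − ord('A') = 11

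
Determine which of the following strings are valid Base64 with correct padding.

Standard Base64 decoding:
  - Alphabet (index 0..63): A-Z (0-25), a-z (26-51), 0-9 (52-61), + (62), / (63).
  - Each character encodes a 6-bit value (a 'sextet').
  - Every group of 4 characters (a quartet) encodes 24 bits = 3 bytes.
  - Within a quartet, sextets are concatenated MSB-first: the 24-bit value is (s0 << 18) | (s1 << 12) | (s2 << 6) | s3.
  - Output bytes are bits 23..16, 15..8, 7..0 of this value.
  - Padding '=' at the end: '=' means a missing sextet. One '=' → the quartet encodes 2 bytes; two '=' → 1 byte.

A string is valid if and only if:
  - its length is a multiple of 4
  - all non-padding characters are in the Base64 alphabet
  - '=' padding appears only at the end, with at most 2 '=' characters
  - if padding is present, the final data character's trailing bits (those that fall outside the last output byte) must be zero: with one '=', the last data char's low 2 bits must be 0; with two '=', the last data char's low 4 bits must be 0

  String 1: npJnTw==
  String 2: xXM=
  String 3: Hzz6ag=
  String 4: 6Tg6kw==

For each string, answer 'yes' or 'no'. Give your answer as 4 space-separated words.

Answer: yes yes no yes

Derivation:
String 1: 'npJnTw==' → valid
String 2: 'xXM=' → valid
String 3: 'Hzz6ag=' → invalid (len=7 not mult of 4)
String 4: '6Tg6kw==' → valid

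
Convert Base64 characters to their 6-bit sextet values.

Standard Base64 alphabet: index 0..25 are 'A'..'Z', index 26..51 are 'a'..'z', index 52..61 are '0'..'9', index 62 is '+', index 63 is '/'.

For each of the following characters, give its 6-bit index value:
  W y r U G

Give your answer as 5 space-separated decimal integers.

Answer: 22 50 43 20 6

Derivation:
'W': A..Z range, ord('W') − ord('A') = 22
'y': a..z range, 26 + ord('y') − ord('a') = 50
'r': a..z range, 26 + ord('r') − ord('a') = 43
'U': A..Z range, ord('U') − ord('A') = 20
'G': A..Z range, ord('G') − ord('A') = 6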